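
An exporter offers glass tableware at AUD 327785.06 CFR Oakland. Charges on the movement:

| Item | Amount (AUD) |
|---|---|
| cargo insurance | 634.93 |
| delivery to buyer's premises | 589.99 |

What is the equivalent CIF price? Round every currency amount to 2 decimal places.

Not relevant to the conversion: delivery — on the buyer under both terms; not part of either seller's price.
From CFR to CIF, the seller additionally bears: insurance.
CIF price = 327785.06 + 634.93 = 328419.99

CIF price: AUD 328419.99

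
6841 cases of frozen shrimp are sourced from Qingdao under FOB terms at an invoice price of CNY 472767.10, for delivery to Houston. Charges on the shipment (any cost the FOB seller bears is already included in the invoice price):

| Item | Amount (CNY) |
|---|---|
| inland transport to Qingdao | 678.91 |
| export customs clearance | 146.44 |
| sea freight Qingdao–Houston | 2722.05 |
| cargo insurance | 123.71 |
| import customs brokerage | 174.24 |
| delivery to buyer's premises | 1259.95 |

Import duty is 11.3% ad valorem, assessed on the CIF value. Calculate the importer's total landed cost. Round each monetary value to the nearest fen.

FOB: the seller bears costs until goods are on board at the origin port; the buyer bears freight, insurance and all costs thereafter.
Already in the invoice (seller's account under FOB): inland to port, export clearance — exclude.
CIF value = FOB price + freight + insurance = 472767.10 + 2722.05 + 123.71 = 475612.86
Import duty = 475612.86 × 11.3% = 53744.25
Buyer bears: freight 2722.05 + insurance 123.71 + brokerage 174.24 + delivery 1259.95 + duty 53744.25 = 58024.20
Landed cost = invoice 472767.10 + 58024.20 = 530791.30

Total landed cost: CNY 530791.30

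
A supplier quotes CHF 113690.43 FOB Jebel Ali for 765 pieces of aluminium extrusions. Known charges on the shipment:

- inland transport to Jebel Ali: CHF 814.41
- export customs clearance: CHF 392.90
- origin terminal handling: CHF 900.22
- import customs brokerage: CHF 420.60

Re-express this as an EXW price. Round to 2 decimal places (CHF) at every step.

Not relevant to the conversion: brokerage — on the buyer under both terms; not part of either seller's price.
From FOB to EXW, the seller no longer bears: inland to port, export clearance, origin terminal.
EXW price = 113690.43 − 814.41 − 392.90 − 900.22 = 111582.90

EXW price: CHF 111582.90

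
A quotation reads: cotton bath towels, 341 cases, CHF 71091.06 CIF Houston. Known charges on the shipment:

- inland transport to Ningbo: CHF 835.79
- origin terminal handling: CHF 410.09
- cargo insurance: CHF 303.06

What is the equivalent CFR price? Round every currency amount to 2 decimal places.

CFR price: CHF 70788.00

Not relevant to the conversion: origin terminal, inland to port — on the seller under both CIF and CFR; already in the CIF price and stays in the CFR price.
From CIF to CFR, the seller no longer bears: insurance.
CFR price = 71091.06 − 303.06 = 70788.00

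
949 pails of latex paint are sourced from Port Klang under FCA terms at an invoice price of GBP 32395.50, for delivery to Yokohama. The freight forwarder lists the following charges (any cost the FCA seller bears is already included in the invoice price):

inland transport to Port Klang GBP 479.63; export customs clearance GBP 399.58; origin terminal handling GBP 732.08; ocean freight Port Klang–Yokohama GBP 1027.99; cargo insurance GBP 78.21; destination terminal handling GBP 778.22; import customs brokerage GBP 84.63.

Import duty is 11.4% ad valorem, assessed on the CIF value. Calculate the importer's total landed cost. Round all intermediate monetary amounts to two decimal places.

FCA: the seller delivers export-cleared goods to the carrier; the buyer bears costs from that point.
Already in the invoice (seller's account under FCA): inland to port, export clearance — exclude.
CIF value = FCA price + origin terminal + freight + insurance = 32395.50 + 732.08 + 1027.99 + 78.21 = 34233.78
Import duty = 34233.78 × 11.4% = 3902.65
Buyer bears: origin terminal 732.08 + freight 1027.99 + insurance 78.21 + destination terminal 778.22 + brokerage 84.63 + duty 3902.65 = 6603.78
Landed cost = invoice 32395.50 + 6603.78 = 38999.28

Total landed cost: GBP 38999.28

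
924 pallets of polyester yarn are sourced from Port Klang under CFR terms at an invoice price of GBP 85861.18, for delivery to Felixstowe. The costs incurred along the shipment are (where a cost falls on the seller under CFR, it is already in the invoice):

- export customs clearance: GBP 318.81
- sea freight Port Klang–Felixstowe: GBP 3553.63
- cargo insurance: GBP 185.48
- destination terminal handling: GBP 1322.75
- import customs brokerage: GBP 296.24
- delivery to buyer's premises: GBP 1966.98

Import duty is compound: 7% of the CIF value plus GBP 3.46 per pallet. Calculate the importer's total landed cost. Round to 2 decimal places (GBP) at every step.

Total landed cost: GBP 98852.94

CFR: the seller pays costs through ocean freight to the destination port, but not insurance.
Already in the invoice (seller's account under CFR): export clearance, freight — exclude.
CIF value = CFR price + insurance = 85861.18 + 185.48 = 86046.66
Ad valorem component: 86046.66 × 7% = 6023.27
Specific component: 924 × 3.46 = 3197.04
Import duty = 6023.27 + 3197.04 = 9220.31
Buyer bears: insurance 185.48 + destination terminal 1322.75 + brokerage 296.24 + delivery 1966.98 + duty 9220.31 = 12991.76
Landed cost = invoice 85861.18 + 12991.76 = 98852.94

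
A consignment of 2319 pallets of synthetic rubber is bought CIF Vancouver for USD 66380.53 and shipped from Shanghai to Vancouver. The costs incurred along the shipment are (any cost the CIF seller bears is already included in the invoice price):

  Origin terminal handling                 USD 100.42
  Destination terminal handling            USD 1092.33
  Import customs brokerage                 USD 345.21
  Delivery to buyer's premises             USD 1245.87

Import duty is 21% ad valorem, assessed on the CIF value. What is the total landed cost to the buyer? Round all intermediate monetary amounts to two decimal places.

CIF: the seller pays costs through ocean freight and marine insurance to the destination port.
Already in the invoice (seller's account under CIF): origin terminal — exclude.
The CIF price already equals the CIF value: 66380.53
Import duty = 66380.53 × 21% = 13939.91
Buyer bears: destination terminal 1092.33 + brokerage 345.21 + delivery 1245.87 + duty 13939.91 = 16623.32
Landed cost = invoice 66380.53 + 16623.32 = 83003.85

Total landed cost: USD 83003.85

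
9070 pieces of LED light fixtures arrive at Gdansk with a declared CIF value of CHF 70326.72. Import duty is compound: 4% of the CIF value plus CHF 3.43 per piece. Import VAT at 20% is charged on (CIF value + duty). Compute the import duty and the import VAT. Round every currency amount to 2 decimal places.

Ad valorem component: 70326.72 × 4% = 2813.07
Specific component: 9070 × 3.43 = 31110.10
Import duty = 2813.07 + 31110.10 = 33923.17
VAT base = CIF + duty = 70326.72 + 33923.17 = 104249.89
Import VAT = 104249.89 × 20% = 20849.98

Import duty: CHF 33923.17; import VAT: CHF 20849.98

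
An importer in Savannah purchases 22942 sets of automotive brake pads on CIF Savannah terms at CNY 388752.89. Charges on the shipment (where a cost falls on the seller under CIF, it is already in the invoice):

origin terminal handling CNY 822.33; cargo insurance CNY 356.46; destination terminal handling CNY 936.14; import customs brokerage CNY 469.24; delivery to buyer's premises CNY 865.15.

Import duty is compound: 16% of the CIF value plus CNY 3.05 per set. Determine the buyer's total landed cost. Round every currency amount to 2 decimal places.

Total landed cost: CNY 523196.98

CIF: the seller pays costs through ocean freight and marine insurance to the destination port.
Already in the invoice (seller's account under CIF): origin terminal, insurance — exclude.
The CIF price already equals the CIF value: 388752.89
Ad valorem component: 388752.89 × 16% = 62200.46
Specific component: 22942 × 3.05 = 69973.10
Import duty = 62200.46 + 69973.10 = 132173.56
Buyer bears: destination terminal 936.14 + brokerage 469.24 + delivery 865.15 + duty 132173.56 = 134444.09
Landed cost = invoice 388752.89 + 134444.09 = 523196.98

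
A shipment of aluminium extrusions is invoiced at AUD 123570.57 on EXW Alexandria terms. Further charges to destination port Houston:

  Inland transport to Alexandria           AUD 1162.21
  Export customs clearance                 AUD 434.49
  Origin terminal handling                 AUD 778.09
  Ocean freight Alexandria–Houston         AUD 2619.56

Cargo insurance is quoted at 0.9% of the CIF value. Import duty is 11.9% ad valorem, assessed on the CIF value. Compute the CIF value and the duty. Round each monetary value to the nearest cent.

Let C be the CIF value. C = EXW price + pre-shipment costs + freight + 0.9% × C
C − 0.9% × C = 123570.57 + 1162.21 + 434.49 + 778.09 + 2619.56
0.991 × C = 128564.92
C = 128564.92 / 0.991 = 129732.51
Insurance premium = 0.9% × 129732.51 = 1167.59
Import duty = 129732.51 × 11.9% = 15438.17

CIF value: AUD 129732.51; import duty: AUD 15438.17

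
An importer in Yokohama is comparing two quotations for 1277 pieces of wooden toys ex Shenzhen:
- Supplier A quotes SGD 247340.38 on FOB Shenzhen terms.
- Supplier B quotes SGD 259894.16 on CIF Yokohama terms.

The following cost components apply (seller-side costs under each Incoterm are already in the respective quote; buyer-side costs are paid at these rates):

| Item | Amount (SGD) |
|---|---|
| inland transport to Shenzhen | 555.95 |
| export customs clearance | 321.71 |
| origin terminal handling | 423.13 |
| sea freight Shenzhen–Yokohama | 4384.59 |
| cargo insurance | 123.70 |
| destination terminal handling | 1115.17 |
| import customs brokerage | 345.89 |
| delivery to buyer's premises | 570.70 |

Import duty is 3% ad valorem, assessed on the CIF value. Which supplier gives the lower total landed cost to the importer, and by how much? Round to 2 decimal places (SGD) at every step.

Supplier A (FOB):
CIF value = FOB price + freight + insurance = 247340.38 + 4384.59 + 123.70 = 251848.67
Import duty = 251848.67 × 3% = 7555.46
Buyer bears (A): 4384.59 + 123.70 + 1115.17 + 345.89 + 570.70 = 6540.05
Landed cost (A) = invoice 247340.38 + 6540.05 + duty 7555.46 = 261435.89
Supplier B (CIF):
The CIF price already equals the CIF value: 259894.16
Import duty = 259894.16 × 3% = 7796.82
Buyer bears (B): 1115.17 + 345.89 + 570.70 = 2031.76
Landed cost (B) = invoice 259894.16 + 2031.76 + duty 7796.82 = 269722.74
Difference = |261435.89 − 269722.74| = 8286.85

Supplier A is cheaper by SGD 8286.85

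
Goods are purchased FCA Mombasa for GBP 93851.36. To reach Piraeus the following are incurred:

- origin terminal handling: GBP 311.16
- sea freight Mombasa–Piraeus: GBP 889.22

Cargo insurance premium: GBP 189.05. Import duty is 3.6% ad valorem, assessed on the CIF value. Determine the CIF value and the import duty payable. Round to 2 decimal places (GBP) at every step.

CIF value: GBP 95240.79; import duty: GBP 3428.67

CIF = FCA price + pre-shipment costs + freight + insurance
CIF = 93851.36 + 311.16 + 889.22 + 189.05 = 95240.79
Import duty = 95240.79 × 3.6% = 3428.67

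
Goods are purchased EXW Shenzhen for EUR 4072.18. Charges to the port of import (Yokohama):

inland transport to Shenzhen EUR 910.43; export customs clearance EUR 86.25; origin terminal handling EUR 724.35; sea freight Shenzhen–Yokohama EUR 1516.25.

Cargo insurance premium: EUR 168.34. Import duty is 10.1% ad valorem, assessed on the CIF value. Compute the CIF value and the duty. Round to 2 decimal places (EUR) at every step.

CIF value: EUR 7477.80; import duty: EUR 755.26

CIF = EXW price + pre-shipment costs + freight + insurance
CIF = 4072.18 + 910.43 + 86.25 + 724.35 + 1516.25 + 168.34 = 7477.80
Import duty = 7477.80 × 10.1% = 755.26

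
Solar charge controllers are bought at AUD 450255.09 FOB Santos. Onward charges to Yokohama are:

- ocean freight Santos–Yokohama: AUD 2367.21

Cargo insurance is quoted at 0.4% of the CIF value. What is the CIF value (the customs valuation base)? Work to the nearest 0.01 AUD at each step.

CIF value: AUD 454440.06

Let C be the CIF value. C = FOB price + freight + 0.4% × C
C − 0.4% × C = 450255.09 + 2367.21
0.996 × C = 452622.30
C = 452622.30 / 0.996 = 454440.06
Insurance premium = 0.4% × 454440.06 = 1817.76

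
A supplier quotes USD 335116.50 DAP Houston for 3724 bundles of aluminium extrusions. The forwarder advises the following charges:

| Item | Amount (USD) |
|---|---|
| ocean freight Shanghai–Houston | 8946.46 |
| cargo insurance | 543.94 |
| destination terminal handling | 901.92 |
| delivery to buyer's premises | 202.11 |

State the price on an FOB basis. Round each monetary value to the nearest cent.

FOB price: USD 324522.07

From DAP to FOB, the seller no longer bears: freight, insurance, destination terminal, delivery.
FOB price = 335116.50 − 8946.46 − 543.94 − 901.92 − 202.11 = 324522.07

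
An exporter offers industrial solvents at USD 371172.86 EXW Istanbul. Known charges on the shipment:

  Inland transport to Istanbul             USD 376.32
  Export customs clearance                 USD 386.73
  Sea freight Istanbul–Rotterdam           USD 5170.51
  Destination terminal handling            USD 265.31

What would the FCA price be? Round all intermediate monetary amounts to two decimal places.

Not relevant to the conversion: destination terminal, freight — on the buyer under both terms; not part of either seller's price.
From EXW to FCA, the seller additionally bears: inland to port, export clearance.
FCA price = 371172.86 + 376.32 + 386.73 = 371935.91

FCA price: USD 371935.91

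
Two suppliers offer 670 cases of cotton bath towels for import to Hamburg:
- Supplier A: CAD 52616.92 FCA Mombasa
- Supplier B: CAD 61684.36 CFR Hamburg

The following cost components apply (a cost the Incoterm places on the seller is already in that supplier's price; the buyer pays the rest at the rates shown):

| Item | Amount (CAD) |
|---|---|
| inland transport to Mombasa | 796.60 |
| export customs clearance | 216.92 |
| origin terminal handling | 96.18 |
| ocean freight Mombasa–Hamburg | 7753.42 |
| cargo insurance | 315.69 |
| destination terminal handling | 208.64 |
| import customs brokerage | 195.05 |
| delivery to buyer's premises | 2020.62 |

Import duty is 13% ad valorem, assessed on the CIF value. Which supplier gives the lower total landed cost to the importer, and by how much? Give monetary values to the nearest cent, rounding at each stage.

Supplier A (FCA):
CIF value = FCA price + origin terminal + freight + insurance = 52616.92 + 96.18 + 7753.42 + 315.69 = 60782.21
Import duty = 60782.21 × 13% = 7901.69
Buyer bears (A): 96.18 + 7753.42 + 315.69 + 208.64 + 195.05 + 2020.62 = 10589.60
Landed cost (A) = invoice 52616.92 + 10589.60 + duty 7901.69 = 71108.21
Supplier B (CFR):
CIF value = CFR price + insurance = 61684.36 + 315.69 = 62000.05
Import duty = 62000.05 × 13% = 8060.01
Buyer bears (B): 315.69 + 208.64 + 195.05 + 2020.62 = 2740.00
Landed cost (B) = invoice 61684.36 + 2740.00 + duty 8060.01 = 72484.37
Difference = |71108.21 − 72484.37| = 1376.16

Supplier A is cheaper by CAD 1376.16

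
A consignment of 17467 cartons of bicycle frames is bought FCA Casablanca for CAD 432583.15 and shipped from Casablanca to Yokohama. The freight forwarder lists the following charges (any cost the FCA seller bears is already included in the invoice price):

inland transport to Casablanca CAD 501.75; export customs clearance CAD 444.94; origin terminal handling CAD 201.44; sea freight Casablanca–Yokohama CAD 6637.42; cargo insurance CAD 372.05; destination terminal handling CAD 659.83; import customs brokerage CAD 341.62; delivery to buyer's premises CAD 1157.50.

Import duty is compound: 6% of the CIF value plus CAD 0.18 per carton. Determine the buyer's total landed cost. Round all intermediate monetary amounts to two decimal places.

FCA: the seller delivers export-cleared goods to the carrier; the buyer bears costs from that point.
Already in the invoice (seller's account under FCA): inland to port, export clearance — exclude.
CIF value = FCA price + origin terminal + freight + insurance = 432583.15 + 201.44 + 6637.42 + 372.05 = 439794.06
Ad valorem component: 439794.06 × 6% = 26387.64
Specific component: 17467 × 0.18 = 3144.06
Import duty = 26387.64 + 3144.06 = 29531.70
Buyer bears: origin terminal 201.44 + freight 6637.42 + insurance 372.05 + destination terminal 659.83 + brokerage 341.62 + delivery 1157.50 + duty 29531.70 = 38901.56
Landed cost = invoice 432583.15 + 38901.56 = 471484.71

Total landed cost: CAD 471484.71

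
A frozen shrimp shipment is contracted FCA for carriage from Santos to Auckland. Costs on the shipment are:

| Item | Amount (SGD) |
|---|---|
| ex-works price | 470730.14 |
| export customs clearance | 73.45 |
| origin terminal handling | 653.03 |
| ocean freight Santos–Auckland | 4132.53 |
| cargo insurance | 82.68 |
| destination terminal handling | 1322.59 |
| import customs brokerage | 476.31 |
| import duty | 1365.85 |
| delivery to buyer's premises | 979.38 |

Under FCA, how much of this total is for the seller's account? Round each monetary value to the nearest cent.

Seller's account: SGD 470803.59

FCA: the seller delivers export-cleared goods to the carrier; the buyer bears costs from that point.
Seller's account: goods 470730.14 + export clearance 73.45 = 470803.59
Buyer's account: origin terminal 653.03 + freight 4132.53 + insurance 82.68 + destination terminal 1322.59 + brokerage 476.31 + duty 1365.85 + delivery 979.38 = 9012.37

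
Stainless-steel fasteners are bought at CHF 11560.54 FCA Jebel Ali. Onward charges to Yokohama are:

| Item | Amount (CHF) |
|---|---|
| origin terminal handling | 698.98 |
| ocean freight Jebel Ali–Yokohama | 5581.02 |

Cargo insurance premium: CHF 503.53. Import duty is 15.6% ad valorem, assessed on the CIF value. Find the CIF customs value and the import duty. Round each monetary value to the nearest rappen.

CIF value: CHF 18344.07; import duty: CHF 2861.67

CIF = FCA price + pre-shipment costs + freight + insurance
CIF = 11560.54 + 698.98 + 5581.02 + 503.53 = 18344.07
Import duty = 18344.07 × 15.6% = 2861.67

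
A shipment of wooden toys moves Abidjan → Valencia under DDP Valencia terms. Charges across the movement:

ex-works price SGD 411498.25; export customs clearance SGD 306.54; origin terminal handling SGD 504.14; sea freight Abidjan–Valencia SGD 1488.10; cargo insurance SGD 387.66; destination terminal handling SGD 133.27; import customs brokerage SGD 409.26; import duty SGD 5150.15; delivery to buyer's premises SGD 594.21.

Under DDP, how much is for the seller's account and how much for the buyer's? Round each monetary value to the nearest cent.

Seller: SGD 420471.58; buyer: SGD 0.00

DDP: the seller bears all costs including import duty.
Seller's account: goods 411498.25 + export clearance 306.54 + origin terminal 504.14 + freight 1488.10 + insurance 387.66 + destination terminal 133.27 + brokerage 409.26 + duty 5150.15 + delivery 594.21 = 420471.58
Buyer's account: 0.00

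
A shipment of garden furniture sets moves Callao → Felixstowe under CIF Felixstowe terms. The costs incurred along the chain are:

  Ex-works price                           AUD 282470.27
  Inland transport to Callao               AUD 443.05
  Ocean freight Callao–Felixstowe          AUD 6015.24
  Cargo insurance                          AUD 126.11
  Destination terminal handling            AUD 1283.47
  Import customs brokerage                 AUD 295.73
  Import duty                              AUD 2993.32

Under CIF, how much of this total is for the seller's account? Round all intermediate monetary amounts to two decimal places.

CIF: the seller pays costs through ocean freight and marine insurance to the destination port.
Seller's account: goods 282470.27 + inland to port 443.05 + freight 6015.24 + insurance 126.11 = 289054.67
Buyer's account: destination terminal 1283.47 + brokerage 295.73 + duty 2993.32 = 4572.52

Seller's account: AUD 289054.67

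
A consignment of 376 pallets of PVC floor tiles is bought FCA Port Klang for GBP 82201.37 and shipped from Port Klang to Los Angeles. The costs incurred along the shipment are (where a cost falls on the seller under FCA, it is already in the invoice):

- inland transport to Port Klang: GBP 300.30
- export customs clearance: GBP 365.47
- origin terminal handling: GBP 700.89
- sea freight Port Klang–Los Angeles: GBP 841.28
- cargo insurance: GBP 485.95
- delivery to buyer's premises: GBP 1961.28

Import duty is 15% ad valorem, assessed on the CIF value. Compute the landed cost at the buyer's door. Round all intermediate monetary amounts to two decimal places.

FCA: the seller delivers export-cleared goods to the carrier; the buyer bears costs from that point.
Already in the invoice (seller's account under FCA): inland to port, export clearance — exclude.
CIF value = FCA price + origin terminal + freight + insurance = 82201.37 + 700.89 + 841.28 + 485.95 = 84229.49
Import duty = 84229.49 × 15% = 12634.42
Buyer bears: origin terminal 700.89 + freight 841.28 + insurance 485.95 + delivery 1961.28 + duty 12634.42 = 16623.82
Landed cost = invoice 82201.37 + 16623.82 = 98825.19

Total landed cost: GBP 98825.19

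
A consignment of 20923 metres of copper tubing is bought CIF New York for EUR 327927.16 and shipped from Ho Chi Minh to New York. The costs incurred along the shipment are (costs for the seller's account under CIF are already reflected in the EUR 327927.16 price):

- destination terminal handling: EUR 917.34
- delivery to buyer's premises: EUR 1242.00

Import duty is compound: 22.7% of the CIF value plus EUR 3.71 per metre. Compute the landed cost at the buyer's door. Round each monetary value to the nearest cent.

CIF: the seller pays costs through ocean freight and marine insurance to the destination port.
The CIF price already equals the CIF value: 327927.16
Ad valorem component: 327927.16 × 22.7% = 74439.47
Specific component: 20923 × 3.71 = 77624.33
Import duty = 74439.47 + 77624.33 = 152063.80
Buyer bears: destination terminal 917.34 + delivery 1242.00 + duty 152063.80 = 154223.14
Landed cost = invoice 327927.16 + 154223.14 = 482150.30

Total landed cost: EUR 482150.30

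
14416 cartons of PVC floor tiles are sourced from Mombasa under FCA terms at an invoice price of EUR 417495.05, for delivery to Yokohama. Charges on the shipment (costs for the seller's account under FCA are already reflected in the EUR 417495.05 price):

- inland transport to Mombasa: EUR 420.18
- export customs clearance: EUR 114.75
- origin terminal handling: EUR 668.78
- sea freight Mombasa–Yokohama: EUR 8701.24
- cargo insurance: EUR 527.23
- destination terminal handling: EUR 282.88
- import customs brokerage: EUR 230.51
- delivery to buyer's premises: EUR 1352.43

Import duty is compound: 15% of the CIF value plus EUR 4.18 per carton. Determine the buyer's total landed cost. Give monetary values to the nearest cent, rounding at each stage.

Total landed cost: EUR 553625.85

FCA: the seller delivers export-cleared goods to the carrier; the buyer bears costs from that point.
Already in the invoice (seller's account under FCA): inland to port, export clearance — exclude.
CIF value = FCA price + origin terminal + freight + insurance = 417495.05 + 668.78 + 8701.24 + 527.23 = 427392.30
Ad valorem component: 427392.30 × 15% = 64108.85
Specific component: 14416 × 4.18 = 60258.88
Import duty = 64108.85 + 60258.88 = 124367.73
Buyer bears: origin terminal 668.78 + freight 8701.24 + insurance 527.23 + destination terminal 282.88 + brokerage 230.51 + delivery 1352.43 + duty 124367.73 = 136130.80
Landed cost = invoice 417495.05 + 136130.80 = 553625.85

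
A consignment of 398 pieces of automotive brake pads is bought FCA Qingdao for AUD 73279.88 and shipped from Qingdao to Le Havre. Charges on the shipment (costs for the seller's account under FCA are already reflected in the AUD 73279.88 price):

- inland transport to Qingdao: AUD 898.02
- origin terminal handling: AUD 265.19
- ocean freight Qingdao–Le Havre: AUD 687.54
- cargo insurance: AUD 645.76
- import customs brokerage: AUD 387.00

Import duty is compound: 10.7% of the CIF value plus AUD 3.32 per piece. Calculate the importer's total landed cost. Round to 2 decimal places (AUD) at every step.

Total landed cost: AUD 84598.72

FCA: the seller delivers export-cleared goods to the carrier; the buyer bears costs from that point.
Already in the invoice (seller's account under FCA): inland to port — exclude.
CIF value = FCA price + origin terminal + freight + insurance = 73279.88 + 265.19 + 687.54 + 645.76 = 74878.37
Ad valorem component: 74878.37 × 10.7% = 8011.99
Specific component: 398 × 3.32 = 1321.36
Import duty = 8011.99 + 1321.36 = 9333.35
Buyer bears: origin terminal 265.19 + freight 687.54 + insurance 645.76 + brokerage 387.00 + duty 9333.35 = 11318.84
Landed cost = invoice 73279.88 + 11318.84 = 84598.72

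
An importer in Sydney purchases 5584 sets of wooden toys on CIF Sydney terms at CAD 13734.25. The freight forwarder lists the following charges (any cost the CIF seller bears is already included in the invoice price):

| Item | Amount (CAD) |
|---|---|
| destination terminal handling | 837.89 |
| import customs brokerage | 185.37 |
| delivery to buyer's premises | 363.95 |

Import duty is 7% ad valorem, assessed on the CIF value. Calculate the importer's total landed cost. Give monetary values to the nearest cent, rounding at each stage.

Total landed cost: CAD 16082.86

CIF: the seller pays costs through ocean freight and marine insurance to the destination port.
The CIF price already equals the CIF value: 13734.25
Import duty = 13734.25 × 7% = 961.40
Buyer bears: destination terminal 837.89 + brokerage 185.37 + delivery 363.95 + duty 961.40 = 2348.61
Landed cost = invoice 13734.25 + 2348.61 = 16082.86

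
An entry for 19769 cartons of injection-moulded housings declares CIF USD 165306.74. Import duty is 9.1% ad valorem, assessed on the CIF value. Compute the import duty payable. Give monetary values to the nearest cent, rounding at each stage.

Import duty: USD 15042.91

Import duty = 165306.74 × 9.1% = 15042.91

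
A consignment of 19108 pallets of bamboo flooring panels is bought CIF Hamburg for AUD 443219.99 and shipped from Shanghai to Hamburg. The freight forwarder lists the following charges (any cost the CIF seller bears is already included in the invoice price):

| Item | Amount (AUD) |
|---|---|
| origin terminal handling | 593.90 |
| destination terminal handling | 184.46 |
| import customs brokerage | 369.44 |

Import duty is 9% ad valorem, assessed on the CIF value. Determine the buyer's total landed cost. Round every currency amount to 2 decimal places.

Total landed cost: AUD 483663.69

CIF: the seller pays costs through ocean freight and marine insurance to the destination port.
Already in the invoice (seller's account under CIF): origin terminal — exclude.
The CIF price already equals the CIF value: 443219.99
Import duty = 443219.99 × 9% = 39889.80
Buyer bears: destination terminal 184.46 + brokerage 369.44 + duty 39889.80 = 40443.70
Landed cost = invoice 443219.99 + 40443.70 = 483663.69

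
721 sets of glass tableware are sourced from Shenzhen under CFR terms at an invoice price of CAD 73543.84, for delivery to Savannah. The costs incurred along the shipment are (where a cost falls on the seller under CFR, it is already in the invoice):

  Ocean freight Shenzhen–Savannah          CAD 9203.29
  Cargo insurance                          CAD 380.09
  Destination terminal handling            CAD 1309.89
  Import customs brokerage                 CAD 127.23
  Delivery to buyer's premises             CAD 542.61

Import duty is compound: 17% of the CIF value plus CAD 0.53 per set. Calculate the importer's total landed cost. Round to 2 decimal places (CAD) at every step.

Total landed cost: CAD 88852.86

CFR: the seller pays costs through ocean freight to the destination port, but not insurance.
Already in the invoice (seller's account under CFR): freight — exclude.
CIF value = CFR price + insurance = 73543.84 + 380.09 = 73923.93
Ad valorem component: 73923.93 × 17% = 12567.07
Specific component: 721 × 0.53 = 382.13
Import duty = 12567.07 + 382.13 = 12949.20
Buyer bears: insurance 380.09 + destination terminal 1309.89 + brokerage 127.23 + delivery 542.61 + duty 12949.20 = 15309.02
Landed cost = invoice 73543.84 + 15309.02 = 88852.86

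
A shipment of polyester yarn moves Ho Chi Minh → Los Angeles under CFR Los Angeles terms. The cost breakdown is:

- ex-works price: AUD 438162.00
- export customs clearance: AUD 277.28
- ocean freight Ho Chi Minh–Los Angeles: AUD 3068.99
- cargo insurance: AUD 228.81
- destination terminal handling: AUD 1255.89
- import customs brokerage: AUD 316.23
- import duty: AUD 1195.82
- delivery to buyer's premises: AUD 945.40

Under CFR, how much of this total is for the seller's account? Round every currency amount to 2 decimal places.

CFR: the seller pays costs through ocean freight to the destination port, but not insurance.
Seller's account: goods 438162.00 + export clearance 277.28 + freight 3068.99 = 441508.27
Buyer's account: insurance 228.81 + destination terminal 1255.89 + brokerage 316.23 + duty 1195.82 + delivery 945.40 = 3942.15

Seller's account: AUD 441508.27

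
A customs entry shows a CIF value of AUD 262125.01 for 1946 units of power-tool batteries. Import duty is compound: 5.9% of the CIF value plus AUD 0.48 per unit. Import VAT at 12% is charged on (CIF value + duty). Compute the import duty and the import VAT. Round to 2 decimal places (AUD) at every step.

Ad valorem component: 262125.01 × 5.9% = 15465.38
Specific component: 1946 × 0.48 = 934.08
Import duty = 15465.38 + 934.08 = 16399.46
VAT base = CIF + duty = 262125.01 + 16399.46 = 278524.47
Import VAT = 278524.47 × 12% = 33422.94

Import duty: AUD 16399.46; import VAT: AUD 33422.94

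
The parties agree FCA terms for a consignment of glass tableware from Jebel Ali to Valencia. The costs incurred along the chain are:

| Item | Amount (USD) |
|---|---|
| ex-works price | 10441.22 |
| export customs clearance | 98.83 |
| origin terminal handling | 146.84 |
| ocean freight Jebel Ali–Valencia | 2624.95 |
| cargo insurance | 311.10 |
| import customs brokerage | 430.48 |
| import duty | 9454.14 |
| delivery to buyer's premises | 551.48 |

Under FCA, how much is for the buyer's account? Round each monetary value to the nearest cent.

Buyer's account: USD 13518.99

FCA: the seller delivers export-cleared goods to the carrier; the buyer bears costs from that point.
Seller's account: goods 10441.22 + export clearance 98.83 = 10540.05
Buyer's account: origin terminal 146.84 + freight 2624.95 + insurance 311.10 + brokerage 430.48 + duty 9454.14 + delivery 551.48 = 13518.99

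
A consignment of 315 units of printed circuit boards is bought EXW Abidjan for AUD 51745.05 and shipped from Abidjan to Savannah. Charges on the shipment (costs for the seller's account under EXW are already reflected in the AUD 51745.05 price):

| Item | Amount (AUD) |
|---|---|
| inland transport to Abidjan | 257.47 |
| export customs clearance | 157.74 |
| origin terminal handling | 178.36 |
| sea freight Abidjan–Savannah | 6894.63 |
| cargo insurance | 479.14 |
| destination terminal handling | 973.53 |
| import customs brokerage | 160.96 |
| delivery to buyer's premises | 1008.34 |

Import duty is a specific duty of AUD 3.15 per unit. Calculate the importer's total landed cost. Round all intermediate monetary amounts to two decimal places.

EXW: the seller makes goods available at their premises; the buyer bears all onward costs.
CIF value = EXW price + inland to port + export clearance + origin terminal + freight + insurance = 51745.05 + 257.47 + 157.74 + 178.36 + 6894.63 + 479.14 = 59712.39
Import duty = 315 × 3.15 = 992.25
Buyer bears: inland to port 257.47 + export clearance 157.74 + origin terminal 178.36 + freight 6894.63 + insurance 479.14 + destination terminal 973.53 + brokerage 160.96 + delivery 1008.34 + duty 992.25 = 11102.42
Landed cost = invoice 51745.05 + 11102.42 = 62847.47

Total landed cost: AUD 62847.47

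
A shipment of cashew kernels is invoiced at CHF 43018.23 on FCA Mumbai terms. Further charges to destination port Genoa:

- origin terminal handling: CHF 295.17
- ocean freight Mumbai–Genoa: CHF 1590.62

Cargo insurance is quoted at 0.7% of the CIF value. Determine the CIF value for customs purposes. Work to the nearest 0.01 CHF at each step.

CIF value: CHF 45220.56

Let C be the CIF value. C = FCA price + pre-shipment costs + freight + 0.7% × C
C − 0.7% × C = 43018.23 + 295.17 + 1590.62
0.993 × C = 44904.02
C = 44904.02 / 0.993 = 45220.56
Insurance premium = 0.7% × 45220.56 = 316.54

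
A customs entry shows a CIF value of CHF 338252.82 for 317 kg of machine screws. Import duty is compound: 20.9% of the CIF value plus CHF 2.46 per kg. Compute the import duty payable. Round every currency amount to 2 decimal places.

Import duty: CHF 71474.66

Ad valorem component: 338252.82 × 20.9% = 70694.84
Specific component: 317 × 2.46 = 779.82
Import duty = 70694.84 + 779.82 = 71474.66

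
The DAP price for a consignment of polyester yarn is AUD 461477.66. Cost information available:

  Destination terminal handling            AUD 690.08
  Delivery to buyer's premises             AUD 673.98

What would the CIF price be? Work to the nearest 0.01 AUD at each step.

From DAP to CIF, the seller no longer bears: destination terminal, delivery.
CIF price = 461477.66 − 690.08 − 673.98 = 460113.60

CIF price: AUD 460113.60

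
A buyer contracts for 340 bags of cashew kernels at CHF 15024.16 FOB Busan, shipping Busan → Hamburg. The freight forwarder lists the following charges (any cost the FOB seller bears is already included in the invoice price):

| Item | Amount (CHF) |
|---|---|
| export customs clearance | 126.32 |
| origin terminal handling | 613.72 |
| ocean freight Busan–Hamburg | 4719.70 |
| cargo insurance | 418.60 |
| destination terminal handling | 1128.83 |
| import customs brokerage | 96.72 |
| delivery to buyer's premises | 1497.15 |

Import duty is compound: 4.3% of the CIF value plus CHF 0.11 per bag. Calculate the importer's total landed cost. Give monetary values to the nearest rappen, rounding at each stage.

FOB: the seller bears costs until goods are on board at the origin port; the buyer bears freight, insurance and all costs thereafter.
Already in the invoice (seller's account under FOB): export clearance, origin terminal — exclude.
CIF value = FOB price + freight + insurance = 15024.16 + 4719.70 + 418.60 = 20162.46
Ad valorem component: 20162.46 × 4.3% = 866.99
Specific component: 340 × 0.11 = 37.40
Import duty = 866.99 + 37.40 = 904.39
Buyer bears: freight 4719.70 + insurance 418.60 + destination terminal 1128.83 + brokerage 96.72 + delivery 1497.15 + duty 904.39 = 8765.39
Landed cost = invoice 15024.16 + 8765.39 = 23789.55

Total landed cost: CHF 23789.55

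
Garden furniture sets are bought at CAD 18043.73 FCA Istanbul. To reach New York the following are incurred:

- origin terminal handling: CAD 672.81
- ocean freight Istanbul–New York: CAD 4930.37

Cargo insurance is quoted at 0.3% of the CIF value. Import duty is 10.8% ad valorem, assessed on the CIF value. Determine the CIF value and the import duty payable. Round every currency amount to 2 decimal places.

Let C be the CIF value. C = FCA price + pre-shipment costs + freight + 0.3% × C
C − 0.3% × C = 18043.73 + 672.81 + 4930.37
0.997 × C = 23646.91
C = 23646.91 / 0.997 = 23718.06
Insurance premium = 0.3% × 23718.06 = 71.15
Import duty = 23718.06 × 10.8% = 2561.55

CIF value: CAD 23718.06; import duty: CAD 2561.55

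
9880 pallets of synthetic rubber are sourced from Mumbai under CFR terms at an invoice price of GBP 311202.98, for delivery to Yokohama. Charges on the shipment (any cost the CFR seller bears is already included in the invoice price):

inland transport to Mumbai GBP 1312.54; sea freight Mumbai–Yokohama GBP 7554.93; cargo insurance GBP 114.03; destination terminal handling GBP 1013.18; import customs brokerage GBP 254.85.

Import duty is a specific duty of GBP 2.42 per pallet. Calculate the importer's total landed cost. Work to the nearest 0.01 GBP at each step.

CFR: the seller pays costs through ocean freight to the destination port, but not insurance.
Already in the invoice (seller's account under CFR): inland to port, freight — exclude.
CIF value = CFR price + insurance = 311202.98 + 114.03 = 311317.01
Import duty = 9880 × 2.42 = 23909.60
Buyer bears: insurance 114.03 + destination terminal 1013.18 + brokerage 254.85 + duty 23909.60 = 25291.66
Landed cost = invoice 311202.98 + 25291.66 = 336494.64

Total landed cost: GBP 336494.64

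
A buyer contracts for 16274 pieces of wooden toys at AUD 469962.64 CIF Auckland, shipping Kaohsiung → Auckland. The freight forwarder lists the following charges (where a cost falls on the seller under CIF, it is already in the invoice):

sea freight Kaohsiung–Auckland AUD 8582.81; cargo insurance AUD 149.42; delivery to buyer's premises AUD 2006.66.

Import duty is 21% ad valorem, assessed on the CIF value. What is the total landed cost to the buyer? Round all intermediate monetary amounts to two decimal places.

Total landed cost: AUD 570661.45

CIF: the seller pays costs through ocean freight and marine insurance to the destination port.
Already in the invoice (seller's account under CIF): freight, insurance — exclude.
The CIF price already equals the CIF value: 469962.64
Import duty = 469962.64 × 21% = 98692.15
Buyer bears: delivery 2006.66 + duty 98692.15 = 100698.81
Landed cost = invoice 469962.64 + 100698.81 = 570661.45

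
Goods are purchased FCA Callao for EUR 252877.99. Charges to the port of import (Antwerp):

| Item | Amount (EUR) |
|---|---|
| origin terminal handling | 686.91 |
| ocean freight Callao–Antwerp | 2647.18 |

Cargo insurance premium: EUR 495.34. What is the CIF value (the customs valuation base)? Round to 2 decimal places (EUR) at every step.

CIF = FCA price + pre-shipment costs + freight + insurance
CIF = 252877.99 + 686.91 + 2647.18 + 495.34 = 256707.42

CIF value: EUR 256707.42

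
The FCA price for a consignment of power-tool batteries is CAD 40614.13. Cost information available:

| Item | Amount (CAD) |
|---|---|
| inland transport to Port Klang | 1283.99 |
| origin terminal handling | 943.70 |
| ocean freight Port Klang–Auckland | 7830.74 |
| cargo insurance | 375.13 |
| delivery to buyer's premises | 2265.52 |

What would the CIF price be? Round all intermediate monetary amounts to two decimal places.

Not relevant to the conversion: inland to port — on the seller under both FCA and CIF; already in the FCA price and stays in the CIF price. delivery — on the buyer under both terms; not part of either seller's price.
From FCA to CIF, the seller additionally bears: origin terminal, freight, insurance.
CIF price = 40614.13 + 943.70 + 7830.74 + 375.13 = 49763.70

CIF price: CAD 49763.70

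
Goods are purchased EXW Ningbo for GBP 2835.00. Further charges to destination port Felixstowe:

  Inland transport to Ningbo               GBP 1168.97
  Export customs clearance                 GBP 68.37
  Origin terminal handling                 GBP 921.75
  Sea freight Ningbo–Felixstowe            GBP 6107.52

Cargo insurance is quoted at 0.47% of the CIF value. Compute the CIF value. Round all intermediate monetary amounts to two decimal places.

Let C be the CIF value. C = EXW price + pre-shipment costs + freight + 0.47% × C
C − 0.47% × C = 2835.00 + 1168.97 + 68.37 + 921.75 + 6107.52
0.9953 × C = 11101.61
C = 11101.61 / 0.9953 = 11154.03
Insurance premium = 0.47% × 11154.03 = 52.42

CIF value: GBP 11154.03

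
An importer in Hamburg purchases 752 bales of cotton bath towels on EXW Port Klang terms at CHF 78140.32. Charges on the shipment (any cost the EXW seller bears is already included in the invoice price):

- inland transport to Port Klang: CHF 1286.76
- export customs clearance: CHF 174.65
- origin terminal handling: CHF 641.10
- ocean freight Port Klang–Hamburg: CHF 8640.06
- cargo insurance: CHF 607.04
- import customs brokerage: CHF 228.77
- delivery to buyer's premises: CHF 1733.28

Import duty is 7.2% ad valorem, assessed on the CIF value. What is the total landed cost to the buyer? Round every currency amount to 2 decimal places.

Total landed cost: CHF 97895.25

EXW: the seller makes goods available at their premises; the buyer bears all onward costs.
CIF value = EXW price + inland to port + export clearance + origin terminal + freight + insurance = 78140.32 + 1286.76 + 174.65 + 641.10 + 8640.06 + 607.04 = 89489.93
Import duty = 89489.93 × 7.2% = 6443.27
Buyer bears: inland to port 1286.76 + export clearance 174.65 + origin terminal 641.10 + freight 8640.06 + insurance 607.04 + brokerage 228.77 + delivery 1733.28 + duty 6443.27 = 19754.93
Landed cost = invoice 78140.32 + 19754.93 = 97895.25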